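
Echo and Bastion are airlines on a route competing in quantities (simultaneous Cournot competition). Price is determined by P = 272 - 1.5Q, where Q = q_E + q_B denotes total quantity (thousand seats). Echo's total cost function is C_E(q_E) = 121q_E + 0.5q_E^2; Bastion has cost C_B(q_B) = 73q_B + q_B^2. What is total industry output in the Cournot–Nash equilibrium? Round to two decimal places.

57.80

Echo's profit: π_E = (272 - 1.5Q)q_E - (121q_E + (1/2)q_E²). Setting ∂π_E/∂q_E = 0: 151 - 4q_E - (3/2)(q_B) = 0.
Bastion's first-order condition: 199 - 5q_B - (3/2)(q_E) = 0.
Rearranging gives the reaction functions q_E = (151 - (3/2)q_B)/4 and q_B = (199 - (3/2)q_E)/5.
Solving the pair: q_E = 1826/71, q_B = 32.0845.
Total output Q = 1826/71 + 32.0845 = 57.8028.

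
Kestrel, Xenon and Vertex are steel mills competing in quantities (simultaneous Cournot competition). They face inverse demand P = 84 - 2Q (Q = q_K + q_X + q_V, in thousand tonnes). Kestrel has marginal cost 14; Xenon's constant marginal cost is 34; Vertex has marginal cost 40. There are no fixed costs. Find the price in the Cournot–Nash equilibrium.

Kestrel's profit: π_K = (84 - 2Q)q_K - (14q_K). Setting ∂π_K/∂q_K = 0: 70 - 4q_K - 2(q_X + q_V) = 0.
Xenon's first-order condition: 50 - 4q_X - 2(q_K + q_V) = 0.
Vertex's profit: π_V = (84 - 2Q)q_V - (40q_V). Setting ∂π_V/∂q_V = 0: 44 - 4q_V - 2(q_K + q_X) = 0.
Adding the 3 conditions: 164 − 4Q − 4Q = 0, i.e. Q = 41/2.
Back-substituting: q_K = (70 − 41)/2 = 29/2, q_X = (50 − 41)/2 = 9/2, q_V = (44 − 41)/2 = 3/2.
Total output Q = 41/2, so price P = 84 - 2·(41/2) = 43.

43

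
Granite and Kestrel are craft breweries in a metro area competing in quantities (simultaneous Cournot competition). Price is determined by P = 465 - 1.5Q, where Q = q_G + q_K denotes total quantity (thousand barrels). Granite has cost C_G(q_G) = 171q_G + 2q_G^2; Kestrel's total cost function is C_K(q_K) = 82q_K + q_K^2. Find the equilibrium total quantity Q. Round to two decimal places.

Granite's profit: π_G = (465 - 1.5Q)q_G - (171q_G + 2q_G²). Setting ∂π_G/∂q_G = 0: 294 - 7q_G - (3/2)(q_K) = 0.
Kestrel's first-order condition: 383 - 5q_K - (3/2)(q_G) = 0.
Best responses: q_G = (294 - (3/2)q_K)/7, q_K = (383 - (3/2)q_G)/5.
Solving the pair: q_G = 27.3435, q_K = 68.3969.
Total output Q = 27.3435 + 68.3969 = 95.7405.

95.74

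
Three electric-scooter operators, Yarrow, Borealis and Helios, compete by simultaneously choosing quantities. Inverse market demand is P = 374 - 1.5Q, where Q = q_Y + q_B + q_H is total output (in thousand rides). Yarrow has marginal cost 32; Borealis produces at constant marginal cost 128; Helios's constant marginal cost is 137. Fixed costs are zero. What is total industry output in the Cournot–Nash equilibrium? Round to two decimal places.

137.50

Yarrow's profit: π_Y = (374 - 1.5Q)q_Y - (32q_Y). Setting ∂π_Y/∂q_Y = 0: 342 - 3q_Y - (3/2)(q_B + q_H) = 0.
Borealis's profit: π_B = (374 - 1.5Q)q_B - (128q_B). Setting ∂π_B/∂q_B = 0: 246 - 3q_B - (3/2)(q_Y + q_H) = 0.
Helios's profit: π_H = (374 - 1.5Q)q_H - (137q_H). Setting ∂π_H/∂q_H = 0: 237 - 3q_H - (3/2)(q_Y + q_B) = 0.
Adding the 3 first-order conditions: 825 − 6Q = 0, so Q = 275/2.
Back-substituting: q_Y = (342 − 825/4)/(3/2) = 181/2, q_B = (246 − 825/4)/(3/2) = 53/2, q_H = (237 − 825/4)/(3/2) = 41/2.
Total output Q = 181/2 + 53/2 + 41/2 = 275/2.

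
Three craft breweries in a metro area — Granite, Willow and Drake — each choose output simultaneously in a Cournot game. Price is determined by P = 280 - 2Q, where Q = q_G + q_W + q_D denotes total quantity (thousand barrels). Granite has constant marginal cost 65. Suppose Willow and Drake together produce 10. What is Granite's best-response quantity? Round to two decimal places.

48.75

With rivals' combined output fixed at 10, Granite's profit is π_G = (280 - 2·10 - 2q_G)q_G - (65q_G) = (260 - 2q_G)q_G - (65q_G).
∂π_G/∂q_G = 195 - 4q_G = 0, so q_G = 195/4.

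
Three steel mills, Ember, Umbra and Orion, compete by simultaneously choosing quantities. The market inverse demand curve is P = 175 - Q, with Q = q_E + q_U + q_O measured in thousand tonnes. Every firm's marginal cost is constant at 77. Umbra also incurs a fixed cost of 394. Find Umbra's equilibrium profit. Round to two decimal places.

Each firm earns π_i = (175 - Q)q_i - 77q_i.
Setting ∂π_i/∂q_i = 0 with rivals' quantities fixed: 98 - 2q_i - Σ_{j≠i} q_j = 0.
By symmetry each firm produces the same amount; substituting Σ_{j≠i} q_j = 2q_i yields q_i = 98/4 = 49/2.
Price P = 175 - 147/2 = 203/2.
Umbra's profit: (203/2 - 77)·(49/2) - 394 = 825/4.

206.25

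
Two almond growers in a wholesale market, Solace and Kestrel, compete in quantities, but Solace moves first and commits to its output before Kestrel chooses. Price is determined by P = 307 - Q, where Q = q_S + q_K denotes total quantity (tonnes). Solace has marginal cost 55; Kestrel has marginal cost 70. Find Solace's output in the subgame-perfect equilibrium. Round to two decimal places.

133.50

The follower Kestrel best-responds to any q_S: π_K = (307 - Q)q_K - 70q_K.
∂π_K/∂q_K = 237 - q_S - 2q_K = 0 gives the reaction function q_K = (237 - q_S)/2.
Solace substitutes q_K(q_S) into its own profit: π_S = q_S(307 - q_S - (237 - q_S)/2) - 55q_S = (377/2 - (1/2)q_S)q_S - 55q_S.
Maximising: ∂π_S/∂q_S = 267/2 - q_S = 0, giving q_S = 267/2.
Then q_K = (237 - 267/2)/2 = 207/4.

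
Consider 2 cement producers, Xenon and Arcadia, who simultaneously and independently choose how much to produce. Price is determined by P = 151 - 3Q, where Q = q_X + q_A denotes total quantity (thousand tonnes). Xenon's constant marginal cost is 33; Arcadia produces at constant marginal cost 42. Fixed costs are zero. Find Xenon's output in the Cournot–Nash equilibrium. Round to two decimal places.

Xenon's profit: π_X = (151 - 3Q)q_X - (33q_X). Setting ∂π_X/∂q_X = 0: 118 - 6q_X - 3(q_A) = 0.
Arcadia's profit: π_A = (151 - 3Q)q_A - (42q_A). Setting ∂π_A/∂q_A = 0: 109 - 6q_A - 3(q_X) = 0.
Best responses: q_X = (118 - 3q_A)/6, q_A = (109 - 3q_X)/6.
Solving the pair: q_X = 127/9, q_A = 100/9.

14.11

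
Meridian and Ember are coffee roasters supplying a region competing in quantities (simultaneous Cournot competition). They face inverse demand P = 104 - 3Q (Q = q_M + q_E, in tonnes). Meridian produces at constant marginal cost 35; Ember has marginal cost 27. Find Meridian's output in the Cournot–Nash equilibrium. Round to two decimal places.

Meridian's profit: π_M = (104 - 3Q)q_M - (35q_M). Setting ∂π_M/∂q_M = 0: 69 - 6q_M - 3(q_E) = 0.
Ember's profit: π_E = (104 - 3Q)q_E - (27q_E). Setting ∂π_E/∂q_E = 0: 77 - 6q_E - 3(q_M) = 0.
Best responses: q_M = (69 - 3q_E)/6, q_E = (77 - 3q_M)/6.
Substituting one into the other gives q_M = 61/9 and q_E = 85/9.

6.78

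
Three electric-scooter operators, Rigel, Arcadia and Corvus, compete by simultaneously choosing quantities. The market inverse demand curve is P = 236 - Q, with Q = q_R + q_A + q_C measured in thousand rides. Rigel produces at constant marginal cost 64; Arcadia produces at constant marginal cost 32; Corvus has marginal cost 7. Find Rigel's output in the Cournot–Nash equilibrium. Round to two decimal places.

Rigel's profit: π_R = (236 - Q)q_R - (64q_R). Setting ∂π_R/∂q_R = 0: 172 - 2q_R - (q_A + q_C) = 0.
Arcadia's profit: π_A = (236 - Q)q_A - (32q_A). Setting ∂π_A/∂q_A = 0: 204 - 2q_A - (q_R + q_C) = 0.
Corvus's first-order condition: 229 - 2q_C - (q_R + q_A) = 0.
Adding the 3 conditions: 605 − 2Q − 2Q = 0, i.e. Q = 605/4.
Back-substituting: q_R = (172 − 605/4) = 83/4, q_A = (204 − 605/4) = 211/4, q_C = (229 − 605/4) = 311/4.

20.75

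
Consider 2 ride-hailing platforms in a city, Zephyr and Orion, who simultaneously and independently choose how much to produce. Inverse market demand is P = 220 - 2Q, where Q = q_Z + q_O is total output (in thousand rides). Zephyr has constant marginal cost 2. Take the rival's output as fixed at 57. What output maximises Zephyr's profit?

With the rival's output fixed at 57, Zephyr's profit is π_Z = (220 - 2·57 - 2q_Z)q_Z - (2q_Z) = (106 - 2q_Z)q_Z - (2q_Z).
∂π_Z/∂q_Z = 104 - 4q_Z = 0, so q_Z = 26.

26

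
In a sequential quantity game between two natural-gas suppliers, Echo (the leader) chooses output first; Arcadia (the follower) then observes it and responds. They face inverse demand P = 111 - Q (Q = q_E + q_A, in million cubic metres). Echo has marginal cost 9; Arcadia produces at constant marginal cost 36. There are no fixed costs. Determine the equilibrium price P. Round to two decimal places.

Solve by backward induction. Given q_E, the follower Arcadia maximises π_A = (111 - q_E - q_A)q_A - 36q_A.
∂π_A/∂q_A = 75 - q_E - 2q_A = 0 gives the reaction function q_A = (75 - q_E)/2.
Echo substitutes q_A(q_E) into its own profit: π_E = q_E(111 - q_E - (75 - q_E)/2) - 9q_E = (147/2 - (1/2)q_E)q_E - 9q_E.
The leader's first-order condition 129/2 - q_E = 0 yields q_E = 129/2.
Then q_A = (75 - 129/2)/2 = 21/4.
Total output Q = 279/4, so price P = 111 - 279/4 = 165/4.

41.25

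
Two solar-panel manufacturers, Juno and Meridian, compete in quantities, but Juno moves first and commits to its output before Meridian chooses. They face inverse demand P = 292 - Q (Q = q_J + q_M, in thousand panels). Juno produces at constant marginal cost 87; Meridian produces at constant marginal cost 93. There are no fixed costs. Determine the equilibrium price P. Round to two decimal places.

Solve by backward induction. Given q_J, the follower Meridian maximises π_M = (292 - q_J - q_M)q_M - 93q_M.
Follower FOC: 199 - q_J - 2q_M = 0, so q_M(q_J) = (199 - q_J)/2.
Juno substitutes q_M(q_J) into its own profit: π_J = q_J(292 - q_J - (199 - q_J)/2) - 87q_J = (385/2 - (1/2)q_J)q_J - 87q_J.
The leader's first-order condition 211/2 - q_J = 0 yields q_J = 211/2.
Then q_M = (199 - 211/2)/2 = 187/4.
Total output Q = 609/4, so price P = 292 - 609/4 = 559/4.

139.75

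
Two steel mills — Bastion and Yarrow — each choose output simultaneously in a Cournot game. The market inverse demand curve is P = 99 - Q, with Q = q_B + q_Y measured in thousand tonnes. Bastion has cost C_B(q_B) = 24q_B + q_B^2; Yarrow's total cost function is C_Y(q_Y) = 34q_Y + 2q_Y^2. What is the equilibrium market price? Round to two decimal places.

74.22

Bastion's profit: π_B = (99 - Q)q_B - (24q_B + q_B²). Setting ∂π_B/∂q_B = 0: 75 - 4q_B - (q_Y) = 0.
Yarrow's profit: π_Y = (99 - Q)q_Y - (34q_Y + 2q_Y²). Setting ∂π_Y/∂q_Y = 0: 65 - 6q_Y - (q_B) = 0.
Best responses: q_B = (75 - q_Y)/4, q_Y = (65 - q_B)/6.
Substituting one into the other gives q_B = 385/23 and q_Y = 185/23.
Total output Q = 570/23, so price P = 99 - 570/23 = 1707/23.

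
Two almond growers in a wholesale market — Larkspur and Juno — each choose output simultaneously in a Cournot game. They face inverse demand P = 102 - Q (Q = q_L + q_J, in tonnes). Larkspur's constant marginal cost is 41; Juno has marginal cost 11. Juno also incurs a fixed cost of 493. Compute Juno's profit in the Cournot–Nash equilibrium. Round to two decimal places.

1133.78

Larkspur's profit: π_L = (102 - Q)q_L - (41q_L). Setting ∂π_L/∂q_L = 0: 61 - 2q_L - (q_J) = 0.
Juno's first-order condition: 91 - 2q_J - (q_L) = 0.
Rearranging gives the reaction functions q_L = (61 - q_J)/2 and q_J = (91 - q_L)/2.
Solving the pair: q_L = 31/3, q_J = 121/3.
Price P = 102 - 152/3 = 154/3.
Juno's profit: (154/3 - 11)·(121/3) - 493 = 1133.7778.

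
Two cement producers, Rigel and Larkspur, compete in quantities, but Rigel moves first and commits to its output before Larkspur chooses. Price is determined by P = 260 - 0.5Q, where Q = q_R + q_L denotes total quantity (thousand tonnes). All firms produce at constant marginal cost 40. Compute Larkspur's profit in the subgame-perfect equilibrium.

The follower Larkspur best-responds to any q_R: π_L = (260 - 0.5Q)q_L - 40q_L.
Setting the follower's marginal profit to zero, 220 - (1/2)q_R - q_L = 0, i.e. q_L = (220 - (1/2)q_R).
The leader anticipates this reaction. Substituting into P = 260 - 0.5Q gives P = 150 - (1/4)q_R, so π_R = (150 - (1/4)q_R)q_R - 40q_R.
Maximising: ∂π_R/∂q_R = 110 - (1/2)q_R = 0, giving q_R = 220.
Then q_L = (220 - (1/2)·220) = 110.
Price P = 260 - (1/2)·330 = 95.
Larkspur's profit: (95 - 40)·110 = 6050.

6050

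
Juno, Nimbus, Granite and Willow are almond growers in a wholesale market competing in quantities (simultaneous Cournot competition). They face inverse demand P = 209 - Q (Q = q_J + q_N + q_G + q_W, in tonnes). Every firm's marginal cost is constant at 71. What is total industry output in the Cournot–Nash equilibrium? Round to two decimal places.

A representative firm's profit is π_i = q_i(209 - Q) - 71q_i.
First-order condition (treating rivals' output as given): 138 - 2q_i - Σ_{j≠i} q_j = 0.
By symmetry each firm produces the same amount; substituting Σ_{j≠i} q_j = 3q_i yields q_i = 138/5.
Total output Q = 138/5 + 138/5 + 138/5 + 138/5 = 552/5.

110.40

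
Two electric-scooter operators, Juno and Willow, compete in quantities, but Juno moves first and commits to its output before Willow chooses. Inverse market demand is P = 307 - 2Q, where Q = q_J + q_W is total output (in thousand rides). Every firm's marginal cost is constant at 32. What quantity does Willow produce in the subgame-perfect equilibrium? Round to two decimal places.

The follower Willow best-responds to any q_J: π_W = (307 - 2Q)q_W - 32q_W.
∂π_W/∂q_W = 275 - 2q_J - 4q_W = 0 gives the reaction function q_W = (275 - 2q_J)/4.
Juno substitutes q_W(q_J) into its own profit: π_J = q_J(307 - 2q_J - (275 - 2q_J)/2) - 32q_J = (339/2 - q_J)q_J - 32q_J.
Leader FOC: 275/2 - 2q_J = 0, so q_J = 275/4.
Then q_W = (275 - 2·(275/4))/4 = 275/8.

34.38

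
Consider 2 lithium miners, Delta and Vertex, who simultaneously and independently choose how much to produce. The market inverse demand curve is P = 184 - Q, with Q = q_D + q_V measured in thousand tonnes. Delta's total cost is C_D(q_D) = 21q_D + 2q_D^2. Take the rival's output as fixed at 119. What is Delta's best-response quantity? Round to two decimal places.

With the rival's output fixed at 119, Delta's profit is π_D = (184 - 119 - q_D)q_D - (21q_D + 2q_D²) = (65 - q_D)q_D - (21q_D + 2q_D²).
∂π_D/∂q_D = 44 - 6q_D = 0, so q_D = 22/3.

7.33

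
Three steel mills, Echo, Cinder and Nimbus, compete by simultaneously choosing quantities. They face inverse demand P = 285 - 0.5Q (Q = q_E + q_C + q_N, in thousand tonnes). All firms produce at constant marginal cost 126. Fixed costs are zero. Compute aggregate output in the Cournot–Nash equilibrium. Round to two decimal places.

238.50

Each firm earns π_i = (285 - 0.5Q)q_i - 126q_i.
First-order condition (treating rivals' output as given): 159 - q_i - (1/2)·Σ_{j≠i} q_j = 0.
By symmetry each firm produces the same amount; substituting Σ_{j≠i} q_j = 2q_i yields q_i = 159/2.
Total output Q = 159/2 + 159/2 + 159/2 = 477/2.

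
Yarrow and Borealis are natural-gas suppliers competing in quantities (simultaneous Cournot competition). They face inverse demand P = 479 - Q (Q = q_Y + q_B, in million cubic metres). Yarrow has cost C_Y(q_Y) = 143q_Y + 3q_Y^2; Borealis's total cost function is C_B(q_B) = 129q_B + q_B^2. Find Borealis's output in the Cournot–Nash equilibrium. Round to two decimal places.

Yarrow's profit: π_Y = (479 - Q)q_Y - (143q_Y + 3q_Y²). Setting ∂π_Y/∂q_Y = 0: 336 - 8q_Y - (q_B) = 0.
Borealis's profit: π_B = (479 - Q)q_B - (129q_B + q_B²). Setting ∂π_B/∂q_B = 0: 350 - 4q_B - (q_Y) = 0.
Best responses: q_Y = (336 - q_B)/8, q_B = (350 - q_Y)/4.
Solving the pair: q_Y = 994/31, q_B = 79.4839.

79.48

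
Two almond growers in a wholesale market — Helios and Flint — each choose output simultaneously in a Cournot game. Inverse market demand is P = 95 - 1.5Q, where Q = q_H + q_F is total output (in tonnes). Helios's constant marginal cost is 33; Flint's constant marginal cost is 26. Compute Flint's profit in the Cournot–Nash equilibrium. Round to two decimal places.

427.85

Helios's profit: π_H = (95 - 1.5Q)q_H - (33q_H). Setting ∂π_H/∂q_H = 0: 62 - 3q_H - (3/2)(q_F) = 0.
Flint's first-order condition: 69 - 3q_F - (3/2)(q_H) = 0.
So q_H = (62 - (3/2)q_F)/3 and q_F = (69 - (3/2)q_H)/3.
Substituting one into the other gives q_H = 110/9 and q_F = 152/9.
Price P = 95 - (3/2)·(262/9) = 154/3.
Flint's profit: (154/3 - 26)·(152/9) = 427.8519.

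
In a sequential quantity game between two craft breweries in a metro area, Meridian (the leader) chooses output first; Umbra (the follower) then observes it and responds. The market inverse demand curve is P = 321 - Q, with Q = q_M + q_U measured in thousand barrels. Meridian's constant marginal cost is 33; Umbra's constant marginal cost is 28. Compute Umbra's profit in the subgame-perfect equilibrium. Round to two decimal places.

The follower Umbra best-responds to any q_M: π_U = (321 - Q)q_U - 28q_U.
Follower FOC: 293 - q_M - 2q_U = 0, so q_U(q_M) = (293 - q_M)/2.
Meridian substitutes q_U(q_M) into its own profit: π_M = q_M(321 - q_M - (293 - q_M)/2) - 33q_M = (349/2 - (1/2)q_M)q_M - 33q_M.
Leader FOC: 283/2 - q_M = 0, so q_M = 283/2.
Then q_U = (293 - 283/2)/2 = 303/4.
Price P = 321 - 869/4 = 415/4.
Umbra's profit: (415/4 - 28)·(303/4) = 5738.0625.

5738.06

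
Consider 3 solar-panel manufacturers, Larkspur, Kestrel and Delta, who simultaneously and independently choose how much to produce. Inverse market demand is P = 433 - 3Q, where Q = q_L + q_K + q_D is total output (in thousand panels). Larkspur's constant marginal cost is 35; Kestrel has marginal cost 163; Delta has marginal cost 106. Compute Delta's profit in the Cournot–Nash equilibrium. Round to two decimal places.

2041.02

Larkspur's profit: π_L = (433 - 3Q)q_L - (35q_L). Setting ∂π_L/∂q_L = 0: 398 - 6q_L - 3(q_K + q_D) = 0.
Kestrel's first-order condition: 270 - 6q_K - 3(q_L + q_D) = 0.
Delta's first-order condition: 327 - 6q_D - 3(q_L + q_K) = 0.
Adding the 3 conditions: 995 − 6Q − 6Q = 0, i.e. Q = 995/12.
Back-substituting: q_L = (398 − 995/4)/3 = 199/4, q_K = (270 − 995/4)/3 = 85/12, q_D = (327 − 995/4)/3 = 313/12.
Price P = 433 - 3·(995/12) = 737/4.
Delta's profit: (737/4 - 106)·(313/12) = 2041.0208.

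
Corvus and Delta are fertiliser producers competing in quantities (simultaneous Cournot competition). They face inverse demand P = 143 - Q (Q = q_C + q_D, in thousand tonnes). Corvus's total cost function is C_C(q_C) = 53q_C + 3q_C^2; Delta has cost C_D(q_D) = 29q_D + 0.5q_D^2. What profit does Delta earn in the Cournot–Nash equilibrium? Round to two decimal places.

1915.93

Corvus's profit: π_C = (143 - Q)q_C - (53q_C + 3q_C²). Setting ∂π_C/∂q_C = 0: 90 - 8q_C - (q_D) = 0.
Delta's profit: π_D = (143 - Q)q_D - (29q_D + (1/2)q_D²). Setting ∂π_D/∂q_D = 0: 114 - 3q_D - (q_C) = 0.
So q_C = (90 - q_D)/8 and q_D = (114 - q_C)/3.
Substituting one into the other gives q_C = 156/23 and q_D = 822/23.
Price P = 143 - 978/23 = 100.4783.
Delta's profit: 100.4783·(822/23) - 29·(822/23) - (1/2)(822/23)² = 1915.9282.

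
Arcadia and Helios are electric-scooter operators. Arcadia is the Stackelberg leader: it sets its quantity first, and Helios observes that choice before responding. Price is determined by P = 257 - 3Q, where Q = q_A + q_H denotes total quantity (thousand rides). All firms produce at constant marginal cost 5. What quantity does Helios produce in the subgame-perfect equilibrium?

The follower Helios best-responds to any q_A: π_H = (257 - 3Q)q_H - 5q_H.
Follower FOC: 252 - 3q_A - 6q_H = 0, so q_H(q_A) = (252 - 3q_A)/6.
The leader anticipates this reaction. Substituting into P = 257 - 3Q gives P = 131 - (3/2)q_A, so π_A = (131 - (3/2)q_A)q_A - 5q_A.
Maximising: ∂π_A/∂q_A = 126 - 3q_A = 0, giving q_A = 42.
Then q_H = (252 - 3·42)/6 = 21.

21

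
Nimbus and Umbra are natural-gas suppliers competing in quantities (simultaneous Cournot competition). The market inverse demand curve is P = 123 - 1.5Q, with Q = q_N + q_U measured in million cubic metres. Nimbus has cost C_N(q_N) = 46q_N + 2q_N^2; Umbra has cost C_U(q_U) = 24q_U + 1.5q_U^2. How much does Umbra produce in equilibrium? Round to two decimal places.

14.53

Nimbus's profit: π_N = (123 - 1.5Q)q_N - (46q_N + 2q_N²). Setting ∂π_N/∂q_N = 0: 77 - 7q_N - (3/2)(q_U) = 0.
Umbra's profit: π_U = (123 - 1.5Q)q_U - (24q_U + (3/2)q_U²). Setting ∂π_U/∂q_U = 0: 99 - 6q_U - (3/2)(q_N) = 0.
Best responses: q_N = (77 - (3/2)q_U)/7, q_U = (99 - (3/2)q_N)/6.
Solving the pair: q_N = 418/53, q_U = 770/53.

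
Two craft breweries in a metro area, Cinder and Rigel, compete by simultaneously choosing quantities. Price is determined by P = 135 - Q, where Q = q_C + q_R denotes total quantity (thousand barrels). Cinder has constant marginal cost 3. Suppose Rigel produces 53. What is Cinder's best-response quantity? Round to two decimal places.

39.50

With the rival's output fixed at 53, Cinder's profit is π_C = (135 - 53 - q_C)q_C - (3q_C) = (82 - q_C)q_C - (3q_C).
∂π_C/∂q_C = 79 - 2q_C = 0, so q_C = 79/2.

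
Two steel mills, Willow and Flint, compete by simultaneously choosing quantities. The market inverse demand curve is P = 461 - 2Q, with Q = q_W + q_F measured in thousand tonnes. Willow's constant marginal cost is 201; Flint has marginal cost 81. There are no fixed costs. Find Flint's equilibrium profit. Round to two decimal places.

Willow's profit: π_W = (461 - 2Q)q_W - (201q_W). Setting ∂π_W/∂q_W = 0: 260 - 4q_W - 2(q_F) = 0.
Flint's first-order condition: 380 - 4q_F - 2(q_W) = 0.
Rearranging gives the reaction functions q_W = (260 - 2q_F)/4 and q_F = (380 - 2q_W)/4.
Solving the pair: q_W = 70/3, q_F = 250/3.
Price P = 461 - 2·(320/3) = 743/3.
Flint's profit: (743/3 - 81)·(250/3) = 13888.8889.

13888.89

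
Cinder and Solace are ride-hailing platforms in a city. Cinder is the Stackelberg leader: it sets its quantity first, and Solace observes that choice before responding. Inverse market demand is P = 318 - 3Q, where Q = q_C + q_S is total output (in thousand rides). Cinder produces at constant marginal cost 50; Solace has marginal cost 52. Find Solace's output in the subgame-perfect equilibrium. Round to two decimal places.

Solve by backward induction. Given q_C, the follower Solace maximises π_S = (318 - 3q_C - 3q_S)q_S - 52q_S.
∂π_S/∂q_S = 266 - 3q_C - 6q_S = 0 gives the reaction function q_S = (266 - 3q_C)/6.
The leader anticipates this reaction. Substituting into P = 318 - 3Q gives P = 185 - (3/2)q_C, so π_C = (185 - (3/2)q_C)q_C - 50q_C.
The leader's first-order condition 135 - 3q_C = 0 yields q_C = 45.
Then q_S = (266 - 3·45)/6 = 131/6.

21.83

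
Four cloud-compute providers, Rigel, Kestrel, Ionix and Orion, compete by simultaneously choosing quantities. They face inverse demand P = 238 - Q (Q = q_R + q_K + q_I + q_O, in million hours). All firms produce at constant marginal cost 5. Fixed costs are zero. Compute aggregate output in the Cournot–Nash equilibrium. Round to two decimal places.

186.40

A representative firm's profit is π_i = q_i(238 - Q) - 5q_i.
Setting ∂π_i/∂q_i = 0 with rivals' quantities fixed: 233 - 2q_i - Σ_{j≠i} q_j = 0.
With identical firms every q_j equals q_i, so Σ_{j≠i} q_j = 3q_i and 233 = 5q_i, giving q_i = 233/5.
Total output Q = 233/5 + 233/5 + 233/5 + 233/5 = 932/5.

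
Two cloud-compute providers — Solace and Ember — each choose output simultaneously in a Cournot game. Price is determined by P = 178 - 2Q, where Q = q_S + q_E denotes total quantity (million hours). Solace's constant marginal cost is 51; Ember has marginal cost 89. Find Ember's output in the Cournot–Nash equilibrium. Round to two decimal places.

8.50

Solace's profit: π_S = (178 - 2Q)q_S - (51q_S). Setting ∂π_S/∂q_S = 0: 127 - 4q_S - 2(q_E) = 0.
Ember's first-order condition: 89 - 4q_E - 2(q_S) = 0.
So q_S = (127 - 2q_E)/4 and q_E = (89 - 2q_S)/4.
Substituting one into the other gives q_S = 55/2 and q_E = 17/2.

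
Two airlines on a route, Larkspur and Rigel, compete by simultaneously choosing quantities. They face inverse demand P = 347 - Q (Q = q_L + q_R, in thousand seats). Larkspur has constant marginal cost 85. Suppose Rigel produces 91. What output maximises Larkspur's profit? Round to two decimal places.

With the rival's output fixed at 91, Larkspur's profit is π_L = (347 - 91 - q_L)q_L - (85q_L) = (256 - q_L)q_L - (85q_L).
∂π_L/∂q_L = 171 - 2q_L = 0, so q_L = 171/2.

85.50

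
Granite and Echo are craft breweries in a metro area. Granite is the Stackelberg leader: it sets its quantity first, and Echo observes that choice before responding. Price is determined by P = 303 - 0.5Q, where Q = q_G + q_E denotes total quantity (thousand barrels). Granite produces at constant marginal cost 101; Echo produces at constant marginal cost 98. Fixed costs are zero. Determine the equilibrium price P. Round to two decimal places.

Solve by backward induction. Given q_G, the follower Echo maximises π_E = (303 - (1/2)q_G - (1/2)q_E)q_E - 98q_E.
Follower FOC: 205 - (1/2)q_G - q_E = 0, so q_E(q_G) = (205 - (1/2)q_G).
The leader anticipates this reaction. Substituting into P = 303 - 0.5Q gives P = 401/2 - (1/4)q_G, so π_G = (401/2 - (1/4)q_G)q_G - 101q_G.
The leader's first-order condition 199/2 - (1/2)q_G = 0 yields q_G = 199.
Then q_E = (205 - (1/2)·199) = 211/2.
Total output Q = 609/2, so price P = 303 - (1/2)·(609/2) = 603/4.

150.75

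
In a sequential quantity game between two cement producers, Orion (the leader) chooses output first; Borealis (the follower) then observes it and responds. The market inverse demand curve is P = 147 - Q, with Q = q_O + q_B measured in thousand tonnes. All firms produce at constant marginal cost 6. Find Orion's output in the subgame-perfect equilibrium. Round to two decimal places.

The follower Borealis best-responds to any q_O: π_B = (147 - Q)q_B - 6q_B.
Follower FOC: 141 - q_O - 2q_B = 0, so q_B(q_O) = (141 - q_O)/2.
The leader anticipates this reaction. Substituting into P = 147 - Q gives P = 153/2 - (1/2)q_O, so π_O = (153/2 - (1/2)q_O)q_O - 6q_O.
Leader FOC: 141/2 - q_O = 0, so q_O = 141/2.
Then q_B = (141 - 141/2)/2 = 141/4.

70.50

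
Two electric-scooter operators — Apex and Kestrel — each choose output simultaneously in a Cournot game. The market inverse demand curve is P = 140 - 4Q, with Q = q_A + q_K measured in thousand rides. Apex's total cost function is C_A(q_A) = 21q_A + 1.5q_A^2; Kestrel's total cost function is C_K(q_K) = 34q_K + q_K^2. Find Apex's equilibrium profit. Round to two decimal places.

365.23

Apex's profit: π_A = (140 - 4Q)q_A - (21q_A + (3/2)q_A²). Setting ∂π_A/∂q_A = 0: 119 - 11q_A - 4(q_K) = 0.
Kestrel's profit: π_K = (140 - 4Q)q_K - (34q_K + q_K²). Setting ∂π_K/∂q_K = 0: 106 - 10q_K - 4(q_A) = 0.
So q_A = (119 - 4q_K)/11 and q_K = (106 - 4q_A)/10.
Substituting one into the other gives q_A = 383/47 and q_K = 345/47.
Price P = 140 - 4·(728/47) = 78.0426.
Apex's profit: 78.0426·(383/47) - 21·(383/47) - (3/2)(383/47)² = 365.2284.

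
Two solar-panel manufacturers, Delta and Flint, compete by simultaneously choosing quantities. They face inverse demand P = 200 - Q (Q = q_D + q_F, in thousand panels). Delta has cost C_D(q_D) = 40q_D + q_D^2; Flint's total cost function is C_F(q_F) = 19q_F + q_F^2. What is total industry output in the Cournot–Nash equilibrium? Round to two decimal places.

68.20

Delta's profit: π_D = (200 - Q)q_D - (40q_D + q_D²). Setting ∂π_D/∂q_D = 0: 160 - 4q_D - (q_F) = 0.
Flint's first-order condition: 181 - 4q_F - (q_D) = 0.
So q_D = (160 - q_F)/4 and q_F = (181 - q_D)/4.
Substituting one into the other gives q_D = 153/5 and q_F = 188/5.
Total output Q = 153/5 + 188/5 = 341/5.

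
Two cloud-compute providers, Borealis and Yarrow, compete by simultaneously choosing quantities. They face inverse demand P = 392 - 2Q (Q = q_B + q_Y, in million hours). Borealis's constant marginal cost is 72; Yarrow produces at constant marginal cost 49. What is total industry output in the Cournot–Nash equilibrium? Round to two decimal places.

Borealis's profit: π_B = (392 - 2Q)q_B - (72q_B). Setting ∂π_B/∂q_B = 0: 320 - 4q_B - 2(q_Y) = 0.
Yarrow's profit: π_Y = (392 - 2Q)q_Y - (49q_Y). Setting ∂π_Y/∂q_Y = 0: 343 - 4q_Y - 2(q_B) = 0.
Best responses: q_B = (320 - 2q_Y)/4, q_Y = (343 - 2q_B)/4.
Solving the pair: q_B = 99/2, q_Y = 61.
Total output Q = 99/2 + 61 = 221/2.

110.50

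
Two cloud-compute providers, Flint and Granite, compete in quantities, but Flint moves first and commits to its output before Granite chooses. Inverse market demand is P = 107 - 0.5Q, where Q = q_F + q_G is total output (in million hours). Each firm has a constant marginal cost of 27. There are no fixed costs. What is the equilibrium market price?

47

The follower Granite best-responds to any q_F: π_G = (107 - 0.5Q)q_G - 27q_G.
Follower FOC: 80 - (1/2)q_F - q_G = 0, so q_G(q_F) = (80 - (1/2)q_F).
Flint substitutes q_G(q_F) into its own profit: π_F = q_F(107 - (1/2)q_F - (80 - (1/2)q_F)/2) - 27q_F = (67 - (1/4)q_F)q_F - 27q_F.
Maximising: ∂π_F/∂q_F = 40 - (1/2)q_F = 0, giving q_F = 80.
Then q_G = (80 - (1/2)·80) = 40.
Total output Q = 120, so price P = 107 - (1/2)·120 = 47.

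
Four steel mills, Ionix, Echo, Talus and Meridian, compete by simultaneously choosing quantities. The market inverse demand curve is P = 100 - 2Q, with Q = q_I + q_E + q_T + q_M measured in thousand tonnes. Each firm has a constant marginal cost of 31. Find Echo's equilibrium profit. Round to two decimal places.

95.22

A representative firm's profit is π_i = q_i(100 - 2Q) - 31q_i.
First-order condition (treating rivals' output as given): 69 - 4q_i - 2·Σ_{j≠i} q_j = 0.
By symmetry each firm produces the same amount; substituting Σ_{j≠i} q_j = 3q_i yields q_i = 69/10.
Price P = 100 - 2·(138/5) = 224/5.
Echo's profit: (224/5 - 31)·(69/10) = 95.2200.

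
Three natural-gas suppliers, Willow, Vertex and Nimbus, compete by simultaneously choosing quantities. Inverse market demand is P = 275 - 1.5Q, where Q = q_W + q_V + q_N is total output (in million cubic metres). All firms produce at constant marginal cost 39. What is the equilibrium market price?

Each firm earns π_i = (275 - 1.5Q)q_i - 39q_i.
Setting ∂π_i/∂q_i = 0 with rivals' quantities fixed: 236 - 3q_i - (3/2)·Σ_{j≠i} q_j = 0.
With identical firms every q_j equals q_i, so Σ_{j≠i} q_j = 2q_i and 236 = 6q_i, giving q_i = 118/3.
Total output Q = 118, so price P = 275 - (3/2)·118 = 98.

98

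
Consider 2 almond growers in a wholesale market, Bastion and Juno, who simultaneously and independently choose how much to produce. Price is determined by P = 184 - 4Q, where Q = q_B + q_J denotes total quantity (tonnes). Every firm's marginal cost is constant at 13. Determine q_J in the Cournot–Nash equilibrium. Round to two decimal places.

14.25

Each firm earns π_i = (184 - 4Q)q_i - 13q_i.
Setting ∂π_i/∂q_i = 0 with rivals' quantities fixed: 171 - 8q_i - 4q_j = 0.
By symmetry each firm produces the same amount; substituting q_j = q_i yields q_i = 171/12 = 57/4.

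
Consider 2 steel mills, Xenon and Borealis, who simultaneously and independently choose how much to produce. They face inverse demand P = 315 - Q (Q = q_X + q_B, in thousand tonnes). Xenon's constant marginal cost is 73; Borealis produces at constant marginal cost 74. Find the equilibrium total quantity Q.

161

Xenon's profit: π_X = (315 - Q)q_X - (73q_X). Setting ∂π_X/∂q_X = 0: 242 - 2q_X - (q_B) = 0.
Borealis's profit: π_B = (315 - Q)q_B - (74q_B). Setting ∂π_B/∂q_B = 0: 241 - 2q_B - (q_X) = 0.
So q_X = (242 - q_B)/2 and q_B = (241 - q_X)/2.
Solving the pair: q_X = 81, q_B = 80.
Total output Q = 81 + 80 = 161.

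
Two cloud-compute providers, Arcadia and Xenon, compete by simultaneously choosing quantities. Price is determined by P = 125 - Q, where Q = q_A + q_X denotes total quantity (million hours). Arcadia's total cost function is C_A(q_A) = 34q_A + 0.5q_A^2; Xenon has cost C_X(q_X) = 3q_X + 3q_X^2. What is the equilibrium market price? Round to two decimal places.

Arcadia's profit: π_A = (125 - Q)q_A - (34q_A + (1/2)q_A²). Setting ∂π_A/∂q_A = 0: 91 - 3q_A - (q_X) = 0.
Xenon's profit: π_X = (125 - Q)q_X - (3q_X + 3q_X²). Setting ∂π_X/∂q_X = 0: 122 - 8q_X - (q_A) = 0.
Rearranging gives the reaction functions q_A = (91 - q_X)/3 and q_X = (122 - q_A)/8.
Substituting one into the other gives q_A = 606/23 and q_X = 275/23.
Total output Q = 881/23, so price P = 125 - 881/23 = 1994/23.

86.70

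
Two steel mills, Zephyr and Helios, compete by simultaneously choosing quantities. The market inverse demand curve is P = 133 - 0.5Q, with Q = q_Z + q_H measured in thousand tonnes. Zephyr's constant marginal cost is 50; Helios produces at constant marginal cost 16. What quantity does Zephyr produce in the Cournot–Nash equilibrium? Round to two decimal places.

32.67

Zephyr's profit: π_Z = (133 - 0.5Q)q_Z - (50q_Z). Setting ∂π_Z/∂q_Z = 0: 83 - q_Z - (1/2)(q_H) = 0.
Helios's first-order condition: 117 - q_H - (1/2)(q_Z) = 0.
So q_Z = (83 - (1/2)q_H) and q_H = (117 - (1/2)q_Z).
Substituting one into the other gives q_Z = 98/3 and q_H = 302/3.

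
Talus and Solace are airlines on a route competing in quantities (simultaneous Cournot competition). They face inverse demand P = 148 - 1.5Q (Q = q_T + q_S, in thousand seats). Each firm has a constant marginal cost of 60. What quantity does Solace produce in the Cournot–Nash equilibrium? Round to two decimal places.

Each firm earns π_i = (148 - 1.5Q)q_i - 60q_i.
First-order condition (treating rivals' output as given): 88 - 3q_i - (3/2)q_j = 0.
By symmetry each firm produces the same amount; substituting q_j = q_i yields q_i = 88/(9/2) = 176/9.

19.56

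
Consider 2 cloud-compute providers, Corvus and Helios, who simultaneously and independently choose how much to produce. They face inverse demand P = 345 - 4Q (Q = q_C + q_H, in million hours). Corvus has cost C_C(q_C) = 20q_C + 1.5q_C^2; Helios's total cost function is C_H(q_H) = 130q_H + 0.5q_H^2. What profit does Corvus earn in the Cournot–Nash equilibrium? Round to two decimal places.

3404.45

Corvus's profit: π_C = (345 - 4Q)q_C - (20q_C + (3/2)q_C²). Setting ∂π_C/∂q_C = 0: 325 - 11q_C - 4(q_H) = 0.
Helios's first-order condition: 215 - 9q_H - 4(q_C) = 0.
Best responses: q_C = (325 - 4q_H)/11, q_H = (215 - 4q_C)/9.
Substituting one into the other gives q_C = 24.8795 and q_H = 1065/83.
Price P = 345 - 4·37.7108 = 194.1566.
Corvus's profit: 194.1566·24.8795 - 20·24.8795 - (3/2)·24.8795² = 3404.4473.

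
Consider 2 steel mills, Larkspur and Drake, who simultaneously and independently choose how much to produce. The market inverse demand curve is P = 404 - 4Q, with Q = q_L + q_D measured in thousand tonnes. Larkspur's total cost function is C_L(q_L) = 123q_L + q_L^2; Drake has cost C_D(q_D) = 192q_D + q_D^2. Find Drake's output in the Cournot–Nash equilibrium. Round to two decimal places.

11.86

Larkspur's profit: π_L = (404 - 4Q)q_L - (123q_L + q_L²). Setting ∂π_L/∂q_L = 0: 281 - 10q_L - 4(q_D) = 0.
Drake's profit: π_D = (404 - 4Q)q_D - (192q_D + q_D²). Setting ∂π_D/∂q_D = 0: 212 - 10q_D - 4(q_L) = 0.
So q_L = (281 - 4q_D)/10 and q_D = (212 - 4q_L)/10.
Solving the pair: q_L = 327/14, q_D = 83/7.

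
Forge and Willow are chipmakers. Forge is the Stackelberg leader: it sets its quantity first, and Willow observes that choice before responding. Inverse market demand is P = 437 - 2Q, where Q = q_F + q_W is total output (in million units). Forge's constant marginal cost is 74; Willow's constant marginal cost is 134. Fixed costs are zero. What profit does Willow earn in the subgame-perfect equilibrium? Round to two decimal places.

1046.53

The follower Willow best-responds to any q_F: π_W = (437 - 2Q)q_W - 134q_W.
Setting the follower's marginal profit to zero, 303 - 2q_F - 4q_W = 0, i.e. q_W = (303 - 2q_F)/4.
Forge substitutes q_W(q_F) into its own profit: π_F = q_F(437 - 2q_F - (303 - 2q_F)/2) - 74q_F = (571/2 - q_F)q_F - 74q_F.
Leader FOC: 423/2 - 2q_F = 0, so q_F = 423/4.
Then q_W = (303 - 2·(423/4))/4 = 183/8.
Price P = 437 - 2·(1029/8) = 719/4.
Willow's profit: (719/4 - 134)·(183/8) = 1046.5313.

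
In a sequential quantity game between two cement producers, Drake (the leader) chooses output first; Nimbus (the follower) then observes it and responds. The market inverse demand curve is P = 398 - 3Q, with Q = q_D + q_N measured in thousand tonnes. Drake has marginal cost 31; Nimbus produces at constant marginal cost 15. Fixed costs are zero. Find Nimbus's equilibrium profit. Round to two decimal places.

Solve by backward induction. Given q_D, the follower Nimbus maximises π_N = (398 - 3q_D - 3q_N)q_N - 15q_N.
Follower FOC: 383 - 3q_D - 6q_N = 0, so q_N(q_D) = (383 - 3q_D)/6.
The leader anticipates this reaction. Substituting into P = 398 - 3Q gives P = 413/2 - (3/2)q_D, so π_D = (413/2 - (3/2)q_D)q_D - 31q_D.
The leader's first-order condition 351/2 - 3q_D = 0 yields q_D = 117/2.
Then q_N = (383 - 3·(117/2))/6 = 415/12.
Price P = 398 - 3·(1117/12) = 475/4.
Nimbus's profit: (475/4 - 15)·(415/12) = 3588.0208.

3588.02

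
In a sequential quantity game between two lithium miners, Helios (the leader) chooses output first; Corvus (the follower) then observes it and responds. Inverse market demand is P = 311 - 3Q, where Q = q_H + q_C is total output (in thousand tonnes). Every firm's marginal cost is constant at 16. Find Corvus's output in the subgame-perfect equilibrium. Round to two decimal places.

24.58

The follower Corvus best-responds to any q_H: π_C = (311 - 3Q)q_C - 16q_C.
Follower FOC: 295 - 3q_H - 6q_C = 0, so q_C(q_H) = (295 - 3q_H)/6.
Helios substitutes q_C(q_H) into its own profit: π_H = q_H(311 - 3q_H - (295 - 3q_H)/2) - 16q_H = (327/2 - (3/2)q_H)q_H - 16q_H.
Maximising: ∂π_H/∂q_H = 295/2 - 3q_H = 0, giving q_H = 295/6.
Then q_C = (295 - 3·(295/6))/6 = 295/12.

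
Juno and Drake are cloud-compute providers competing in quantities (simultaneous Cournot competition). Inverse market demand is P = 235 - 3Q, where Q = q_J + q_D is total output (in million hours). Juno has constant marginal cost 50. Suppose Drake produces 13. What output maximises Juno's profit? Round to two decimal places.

24.33

With the rival's output fixed at 13, Juno's profit is π_J = (235 - 3·13 - 3q_J)q_J - (50q_J) = (196 - 3q_J)q_J - (50q_J).
∂π_J/∂q_J = 146 - 6q_J = 0, so q_J = 73/3.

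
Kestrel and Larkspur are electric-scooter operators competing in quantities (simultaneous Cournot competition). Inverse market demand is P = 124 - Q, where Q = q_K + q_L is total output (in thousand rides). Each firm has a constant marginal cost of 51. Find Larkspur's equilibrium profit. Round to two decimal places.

592.11

Each firm earns π_i = (124 - Q)q_i - 51q_i.
Setting ∂π_i/∂q_i = 0 with rivals' quantities fixed: 73 - 2q_i - q_j = 0.
By symmetry each firm produces the same amount; substituting q_j = q_i yields q_i = 73/3.
Price P = 124 - 146/3 = 226/3.
Larkspur's profit: (226/3 - 51)·(73/3) = 592.1111.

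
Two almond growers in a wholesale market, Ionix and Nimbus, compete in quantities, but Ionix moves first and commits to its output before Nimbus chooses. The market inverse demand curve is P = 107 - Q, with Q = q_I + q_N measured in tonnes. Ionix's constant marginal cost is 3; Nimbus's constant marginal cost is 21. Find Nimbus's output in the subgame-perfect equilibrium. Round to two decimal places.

12.50

Solve by backward induction. Given q_I, the follower Nimbus maximises π_N = (107 - q_I - q_N)q_N - 21q_N.
Setting the follower's marginal profit to zero, 86 - q_I - 2q_N = 0, i.e. q_N = (86 - q_I)/2.
Ionix substitutes q_N(q_I) into its own profit: π_I = q_I(107 - q_I - (86 - q_I)/2) - 3q_I = (64 - (1/2)q_I)q_I - 3q_I.
Leader FOC: 61 - q_I = 0, so q_I = 61.
Then q_N = (86 - 61)/2 = 25/2.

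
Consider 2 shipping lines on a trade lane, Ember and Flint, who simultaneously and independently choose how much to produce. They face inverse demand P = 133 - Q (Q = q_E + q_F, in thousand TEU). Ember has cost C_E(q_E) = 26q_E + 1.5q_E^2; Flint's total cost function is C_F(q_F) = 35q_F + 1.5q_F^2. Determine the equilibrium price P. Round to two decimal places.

98.83

Ember's profit: π_E = (133 - Q)q_E - (26q_E + (3/2)q_E²). Setting ∂π_E/∂q_E = 0: 107 - 5q_E - (q_F) = 0.
Flint's first-order condition: 98 - 5q_F - (q_E) = 0.
Rearranging gives the reaction functions q_E = (107 - q_F)/5 and q_F = (98 - q_E)/5.
Solving the pair: q_E = 437/24, q_F = 383/24.
Total output Q = 205/6, so price P = 133 - 205/6 = 593/6.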